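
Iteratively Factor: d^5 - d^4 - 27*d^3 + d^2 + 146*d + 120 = (d + 4)*(d^4 - 5*d^3 - 7*d^2 + 29*d + 30) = (d + 2)*(d + 4)*(d^3 - 7*d^2 + 7*d + 15) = (d - 3)*(d + 2)*(d + 4)*(d^2 - 4*d - 5) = (d - 5)*(d - 3)*(d + 2)*(d + 4)*(d + 1)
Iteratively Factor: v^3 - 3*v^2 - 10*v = (v - 5)*(v^2 + 2*v) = (v - 5)*(v + 2)*(v)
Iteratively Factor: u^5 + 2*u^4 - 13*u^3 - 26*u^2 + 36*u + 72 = (u - 3)*(u^4 + 5*u^3 + 2*u^2 - 20*u - 24) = (u - 3)*(u + 2)*(u^3 + 3*u^2 - 4*u - 12) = (u - 3)*(u + 2)*(u + 3)*(u^2 - 4) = (u - 3)*(u + 2)^2*(u + 3)*(u - 2)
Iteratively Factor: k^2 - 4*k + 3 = (k - 1)*(k - 3)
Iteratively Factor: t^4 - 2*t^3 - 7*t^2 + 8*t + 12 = (t + 1)*(t^3 - 3*t^2 - 4*t + 12) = (t - 3)*(t + 1)*(t^2 - 4) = (t - 3)*(t - 2)*(t + 1)*(t + 2)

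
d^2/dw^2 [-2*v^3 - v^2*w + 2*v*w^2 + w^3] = 4*v + 6*w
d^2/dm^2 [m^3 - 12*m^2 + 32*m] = 6*m - 24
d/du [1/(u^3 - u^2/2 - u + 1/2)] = 4*(-3*u^2 + u + 1)/(2*u^3 - u^2 - 2*u + 1)^2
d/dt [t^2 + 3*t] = 2*t + 3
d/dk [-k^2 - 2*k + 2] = -2*k - 2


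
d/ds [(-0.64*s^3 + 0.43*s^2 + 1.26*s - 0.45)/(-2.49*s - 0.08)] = (3.1872*s^3 - 0.9171*s^2 - 0.0688*s - 1.2213)/(6.2001*s^2 + 0.3984*s + 0.0064)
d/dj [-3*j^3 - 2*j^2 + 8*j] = -9*j^2 - 4*j + 8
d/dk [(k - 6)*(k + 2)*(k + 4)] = 3*k^2 - 28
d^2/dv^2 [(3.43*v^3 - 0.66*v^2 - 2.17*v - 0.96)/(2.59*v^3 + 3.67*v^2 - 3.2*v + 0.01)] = (-5.6843418860808e-14*v^7 - 74.06105*v^6 + 83.2275779999999*v^5 - 234.922842*v^4 - 185.69448*v^3 - 29.680776*v^2 + 68.274516*v - 19.729348)/(17.373979*v^9 + 73.856181*v^8 + 40.255593*v^7 - 132.869654*v^6 - 49.166322*v^5 + 112.649187*v^4 - 33.471863*v^3 + 0.308301*v^2 - 0.00096*v + 1.0e-6)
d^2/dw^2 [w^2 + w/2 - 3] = 2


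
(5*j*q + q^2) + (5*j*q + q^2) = 10*j*q + 2*q^2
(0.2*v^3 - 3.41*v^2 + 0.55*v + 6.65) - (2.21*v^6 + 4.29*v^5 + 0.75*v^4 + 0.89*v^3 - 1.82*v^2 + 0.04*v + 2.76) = -2.21*v^6 - 4.29*v^5 - 0.75*v^4 - 0.69*v^3 - 1.59*v^2 + 0.51*v + 3.89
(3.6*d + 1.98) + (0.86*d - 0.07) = 4.46*d + 1.91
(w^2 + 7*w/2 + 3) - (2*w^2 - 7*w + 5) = -w^2 + 21*w/2 - 2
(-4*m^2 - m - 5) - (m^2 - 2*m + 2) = -5*m^2 + m - 7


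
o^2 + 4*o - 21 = (o - 3)*(o + 7)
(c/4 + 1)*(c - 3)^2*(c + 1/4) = c^4/4 - 7*c^3/16 - 31*c^2/8 + 129*c/16 + 9/4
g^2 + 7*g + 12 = (g + 3)*(g + 4)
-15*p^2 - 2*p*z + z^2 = (-5*p + z)*(3*p + z)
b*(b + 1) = b^2 + b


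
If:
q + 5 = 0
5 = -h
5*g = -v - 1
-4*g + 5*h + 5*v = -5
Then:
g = -25/29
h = -5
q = -5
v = 96/29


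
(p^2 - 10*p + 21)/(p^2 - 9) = (p - 7)/(p + 3)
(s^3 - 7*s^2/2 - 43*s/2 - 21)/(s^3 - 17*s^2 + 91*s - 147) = (s^2 + 7*s/2 + 3)/(s^2 - 10*s + 21)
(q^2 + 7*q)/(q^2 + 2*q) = (q + 7)/(q + 2)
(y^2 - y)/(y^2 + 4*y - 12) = y*(y - 1)/(y^2 + 4*y - 12)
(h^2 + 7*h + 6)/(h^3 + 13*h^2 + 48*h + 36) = 1/(h + 6)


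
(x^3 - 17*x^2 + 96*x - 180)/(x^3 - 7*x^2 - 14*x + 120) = (x - 6)/(x + 4)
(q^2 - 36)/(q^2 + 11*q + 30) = (q - 6)/(q + 5)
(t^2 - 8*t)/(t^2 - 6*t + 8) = t*(t - 8)/(t^2 - 6*t + 8)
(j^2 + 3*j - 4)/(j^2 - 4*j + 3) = (j + 4)/(j - 3)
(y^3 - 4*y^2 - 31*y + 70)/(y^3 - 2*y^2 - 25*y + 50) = (y - 7)/(y - 5)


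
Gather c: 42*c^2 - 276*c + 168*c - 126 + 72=42*c^2 - 108*c - 54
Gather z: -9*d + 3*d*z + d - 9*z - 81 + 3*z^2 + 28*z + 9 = -8*d + 3*z^2 + z*(3*d + 19) - 72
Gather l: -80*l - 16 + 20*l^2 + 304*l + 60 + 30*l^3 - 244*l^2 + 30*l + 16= 30*l^3 - 224*l^2 + 254*l + 60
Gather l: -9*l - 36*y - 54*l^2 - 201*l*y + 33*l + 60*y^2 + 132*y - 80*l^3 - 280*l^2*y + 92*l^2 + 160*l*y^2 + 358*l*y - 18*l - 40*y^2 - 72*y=-80*l^3 + l^2*(38 - 280*y) + l*(160*y^2 + 157*y + 6) + 20*y^2 + 24*y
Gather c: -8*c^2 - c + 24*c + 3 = -8*c^2 + 23*c + 3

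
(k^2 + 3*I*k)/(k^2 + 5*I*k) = (k + 3*I)/(k + 5*I)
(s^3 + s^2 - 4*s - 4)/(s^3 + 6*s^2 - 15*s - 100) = (s^3 + s^2 - 4*s - 4)/(s^3 + 6*s^2 - 15*s - 100)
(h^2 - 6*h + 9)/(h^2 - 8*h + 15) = (h - 3)/(h - 5)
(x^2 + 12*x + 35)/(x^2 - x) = (x^2 + 12*x + 35)/(x*(x - 1))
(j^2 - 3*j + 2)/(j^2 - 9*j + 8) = (j - 2)/(j - 8)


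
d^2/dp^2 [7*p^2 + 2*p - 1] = 14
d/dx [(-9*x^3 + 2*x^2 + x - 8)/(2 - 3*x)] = 2*(27*x^3 - 30*x^2 + 4*x - 11)/(9*x^2 - 12*x + 4)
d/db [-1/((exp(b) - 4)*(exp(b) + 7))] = (2*exp(b) + 3)*exp(b)/((exp(b) - 4)^2*(exp(b) + 7)^2)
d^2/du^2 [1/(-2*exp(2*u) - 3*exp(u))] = ((2*exp(u) + 3)*(8*exp(u) + 3) - 2*(4*exp(u) + 3)^2)*exp(-u)/(2*exp(u) + 3)^3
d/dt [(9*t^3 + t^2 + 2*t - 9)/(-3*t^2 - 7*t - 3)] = (-27*t^4 - 126*t^3 - 82*t^2 - 60*t - 69)/(9*t^4 + 42*t^3 + 67*t^2 + 42*t + 9)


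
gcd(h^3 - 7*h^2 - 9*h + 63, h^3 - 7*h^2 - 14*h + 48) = h + 3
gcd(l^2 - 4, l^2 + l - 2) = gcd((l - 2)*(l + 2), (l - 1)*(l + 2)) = l + 2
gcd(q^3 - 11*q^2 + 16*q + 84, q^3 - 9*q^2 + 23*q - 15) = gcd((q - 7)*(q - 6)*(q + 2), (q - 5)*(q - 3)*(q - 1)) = 1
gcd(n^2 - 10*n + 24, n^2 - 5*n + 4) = n - 4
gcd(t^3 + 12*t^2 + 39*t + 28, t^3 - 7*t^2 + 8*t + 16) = t + 1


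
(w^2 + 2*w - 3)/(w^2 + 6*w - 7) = (w + 3)/(w + 7)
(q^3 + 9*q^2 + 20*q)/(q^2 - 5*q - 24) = q*(q^2 + 9*q + 20)/(q^2 - 5*q - 24)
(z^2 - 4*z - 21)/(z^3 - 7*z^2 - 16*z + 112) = (z + 3)/(z^2 - 16)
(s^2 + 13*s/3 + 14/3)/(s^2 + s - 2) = (s + 7/3)/(s - 1)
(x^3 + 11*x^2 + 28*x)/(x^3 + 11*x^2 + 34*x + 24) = x*(x + 7)/(x^2 + 7*x + 6)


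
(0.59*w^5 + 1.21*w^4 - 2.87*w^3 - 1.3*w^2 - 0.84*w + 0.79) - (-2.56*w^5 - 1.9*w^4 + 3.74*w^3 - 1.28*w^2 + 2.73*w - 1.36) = 3.15*w^5 + 3.11*w^4 - 6.61*w^3 - 0.02*w^2 - 3.57*w + 2.15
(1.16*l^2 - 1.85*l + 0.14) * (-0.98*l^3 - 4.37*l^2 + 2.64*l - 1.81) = -1.1368*l^5 - 3.2562*l^4 + 11.0097*l^3 - 7.5954*l^2 + 3.7181*l - 0.2534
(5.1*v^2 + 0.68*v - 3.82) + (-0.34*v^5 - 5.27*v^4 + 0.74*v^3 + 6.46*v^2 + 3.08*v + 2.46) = -0.34*v^5 - 5.27*v^4 + 0.74*v^3 + 11.56*v^2 + 3.76*v - 1.36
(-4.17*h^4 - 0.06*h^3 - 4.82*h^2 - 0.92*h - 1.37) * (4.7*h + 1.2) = -19.599*h^5 - 5.286*h^4 - 22.726*h^3 - 10.108*h^2 - 7.543*h - 1.644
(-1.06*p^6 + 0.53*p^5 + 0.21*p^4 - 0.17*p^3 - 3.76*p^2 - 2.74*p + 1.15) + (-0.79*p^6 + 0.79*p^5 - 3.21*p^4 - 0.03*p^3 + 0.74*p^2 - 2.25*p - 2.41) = -1.85*p^6 + 1.32*p^5 - 3.0*p^4 - 0.2*p^3 - 3.02*p^2 - 4.99*p - 1.26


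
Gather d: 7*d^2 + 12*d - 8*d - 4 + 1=7*d^2 + 4*d - 3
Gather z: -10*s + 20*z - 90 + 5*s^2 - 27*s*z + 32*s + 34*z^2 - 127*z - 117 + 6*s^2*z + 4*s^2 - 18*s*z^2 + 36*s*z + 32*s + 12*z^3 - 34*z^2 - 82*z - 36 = 9*s^2 - 18*s*z^2 + 54*s + 12*z^3 + z*(6*s^2 + 9*s - 189) - 243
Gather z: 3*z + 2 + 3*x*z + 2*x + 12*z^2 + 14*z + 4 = 2*x + 12*z^2 + z*(3*x + 17) + 6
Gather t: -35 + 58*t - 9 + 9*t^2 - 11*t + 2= 9*t^2 + 47*t - 42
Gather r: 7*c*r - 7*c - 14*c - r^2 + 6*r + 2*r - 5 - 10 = -21*c - r^2 + r*(7*c + 8) - 15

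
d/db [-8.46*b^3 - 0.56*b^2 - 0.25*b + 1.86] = -25.38*b^2 - 1.12*b - 0.25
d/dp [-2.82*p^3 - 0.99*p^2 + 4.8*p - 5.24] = -8.46*p^2 - 1.98*p + 4.8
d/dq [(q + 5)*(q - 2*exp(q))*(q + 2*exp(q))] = 3*q^2 - 8*q*exp(2*q) + 10*q - 44*exp(2*q)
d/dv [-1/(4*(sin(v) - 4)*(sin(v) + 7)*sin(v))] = (3*cos(v) + 6/tan(v) - 28*cos(v)/sin(v)^2)/(4*(sin(v) - 4)^2*(sin(v) + 7)^2)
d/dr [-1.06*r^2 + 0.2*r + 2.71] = 0.2 - 2.12*r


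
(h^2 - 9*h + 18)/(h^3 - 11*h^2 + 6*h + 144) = (h - 3)/(h^2 - 5*h - 24)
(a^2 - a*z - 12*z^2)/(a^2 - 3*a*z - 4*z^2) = (a + 3*z)/(a + z)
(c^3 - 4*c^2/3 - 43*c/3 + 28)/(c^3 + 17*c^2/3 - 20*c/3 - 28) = (c^2 + c - 12)/(c^2 + 8*c + 12)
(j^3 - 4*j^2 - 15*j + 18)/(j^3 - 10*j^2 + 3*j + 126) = (j - 1)/(j - 7)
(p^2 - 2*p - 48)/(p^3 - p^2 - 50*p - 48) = 1/(p + 1)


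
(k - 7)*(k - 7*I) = k^2 - 7*k - 7*I*k + 49*I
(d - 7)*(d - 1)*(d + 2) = d^3 - 6*d^2 - 9*d + 14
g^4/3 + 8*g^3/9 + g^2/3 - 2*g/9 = g*(g/3 + 1/3)*(g - 1/3)*(g + 2)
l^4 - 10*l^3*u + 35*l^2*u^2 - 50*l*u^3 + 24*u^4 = (l - 4*u)*(l - 3*u)*(l - 2*u)*(l - u)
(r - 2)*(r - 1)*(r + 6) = r^3 + 3*r^2 - 16*r + 12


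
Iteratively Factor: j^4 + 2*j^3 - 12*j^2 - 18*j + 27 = (j + 3)*(j^3 - j^2 - 9*j + 9) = (j - 3)*(j + 3)*(j^2 + 2*j - 3) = (j - 3)*(j - 1)*(j + 3)*(j + 3)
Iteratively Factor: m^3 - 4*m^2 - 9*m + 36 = (m + 3)*(m^2 - 7*m + 12) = (m - 4)*(m + 3)*(m - 3)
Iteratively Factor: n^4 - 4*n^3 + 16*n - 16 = (n - 2)*(n^3 - 2*n^2 - 4*n + 8) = (n - 2)^2*(n^2 - 4) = (n - 2)^2*(n + 2)*(n - 2)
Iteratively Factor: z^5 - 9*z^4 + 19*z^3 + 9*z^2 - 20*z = (z - 4)*(z^4 - 5*z^3 - z^2 + 5*z) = (z - 5)*(z - 4)*(z^3 - z) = z*(z - 5)*(z - 4)*(z^2 - 1) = z*(z - 5)*(z - 4)*(z + 1)*(z - 1)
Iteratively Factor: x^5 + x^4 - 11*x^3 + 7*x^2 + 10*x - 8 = (x + 4)*(x^4 - 3*x^3 + x^2 + 3*x - 2) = (x - 2)*(x + 4)*(x^3 - x^2 - x + 1) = (x - 2)*(x - 1)*(x + 4)*(x^2 - 1) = (x - 2)*(x - 1)*(x + 1)*(x + 4)*(x - 1)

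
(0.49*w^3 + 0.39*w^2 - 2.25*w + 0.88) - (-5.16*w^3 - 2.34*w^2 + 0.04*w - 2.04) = 5.65*w^3 + 2.73*w^2 - 2.29*w + 2.92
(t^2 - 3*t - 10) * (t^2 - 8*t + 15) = t^4 - 11*t^3 + 29*t^2 + 35*t - 150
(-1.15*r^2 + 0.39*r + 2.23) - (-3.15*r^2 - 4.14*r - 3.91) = 2.0*r^2 + 4.53*r + 6.14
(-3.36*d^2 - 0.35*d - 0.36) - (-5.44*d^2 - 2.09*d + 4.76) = 2.08*d^2 + 1.74*d - 5.12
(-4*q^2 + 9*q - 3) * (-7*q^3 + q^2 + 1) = 28*q^5 - 67*q^4 + 30*q^3 - 7*q^2 + 9*q - 3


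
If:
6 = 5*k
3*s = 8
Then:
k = 6/5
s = 8/3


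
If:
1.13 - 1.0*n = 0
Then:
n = 1.13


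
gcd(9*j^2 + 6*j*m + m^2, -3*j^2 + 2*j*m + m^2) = 3*j + m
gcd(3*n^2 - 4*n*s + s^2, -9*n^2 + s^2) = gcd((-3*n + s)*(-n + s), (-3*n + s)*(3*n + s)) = -3*n + s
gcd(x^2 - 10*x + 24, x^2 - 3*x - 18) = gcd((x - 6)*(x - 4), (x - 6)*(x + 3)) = x - 6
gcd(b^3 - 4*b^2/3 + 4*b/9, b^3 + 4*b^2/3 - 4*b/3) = b^2 - 2*b/3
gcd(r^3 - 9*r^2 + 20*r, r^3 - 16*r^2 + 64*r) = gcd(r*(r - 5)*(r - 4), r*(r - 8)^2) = r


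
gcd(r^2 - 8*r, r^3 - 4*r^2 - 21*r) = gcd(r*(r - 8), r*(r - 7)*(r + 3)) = r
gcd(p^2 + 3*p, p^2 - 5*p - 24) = p + 3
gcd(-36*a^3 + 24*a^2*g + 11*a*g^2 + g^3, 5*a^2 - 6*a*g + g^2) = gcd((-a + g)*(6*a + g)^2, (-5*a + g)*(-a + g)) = a - g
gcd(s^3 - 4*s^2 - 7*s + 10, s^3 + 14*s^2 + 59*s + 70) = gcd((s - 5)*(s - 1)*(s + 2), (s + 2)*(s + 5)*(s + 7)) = s + 2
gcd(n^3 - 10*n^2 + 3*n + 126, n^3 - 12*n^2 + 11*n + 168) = n^2 - 4*n - 21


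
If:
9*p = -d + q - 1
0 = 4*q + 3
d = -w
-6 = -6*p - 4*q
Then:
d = -61/4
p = 3/2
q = -3/4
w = 61/4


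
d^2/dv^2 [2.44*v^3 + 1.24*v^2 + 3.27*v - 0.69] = 14.64*v + 2.48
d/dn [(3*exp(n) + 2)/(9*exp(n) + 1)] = -15*exp(n)/(9*exp(n) + 1)^2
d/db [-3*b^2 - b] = -6*b - 1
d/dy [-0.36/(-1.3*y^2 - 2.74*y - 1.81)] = (-0.936*y - 0.9864)/(1.3*y^2 + 2.74*y + 1.81)^2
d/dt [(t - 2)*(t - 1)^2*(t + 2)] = 4*t^3 - 6*t^2 - 6*t + 8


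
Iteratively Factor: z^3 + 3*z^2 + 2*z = (z + 2)*(z^2 + z) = z*(z + 2)*(z + 1)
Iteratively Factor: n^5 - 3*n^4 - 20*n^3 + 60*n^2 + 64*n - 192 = (n + 2)*(n^4 - 5*n^3 - 10*n^2 + 80*n - 96) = (n - 2)*(n + 2)*(n^3 - 3*n^2 - 16*n + 48) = (n - 2)*(n + 2)*(n + 4)*(n^2 - 7*n + 12) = (n - 4)*(n - 2)*(n + 2)*(n + 4)*(n - 3)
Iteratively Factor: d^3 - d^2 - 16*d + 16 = (d - 1)*(d^2 - 16) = (d - 1)*(d + 4)*(d - 4)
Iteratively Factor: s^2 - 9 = (s - 3)*(s + 3)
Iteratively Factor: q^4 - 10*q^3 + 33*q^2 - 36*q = (q - 3)*(q^3 - 7*q^2 + 12*q) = (q - 4)*(q - 3)*(q^2 - 3*q) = q*(q - 4)*(q - 3)*(q - 3)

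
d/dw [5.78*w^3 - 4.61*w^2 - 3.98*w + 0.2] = 17.34*w^2 - 9.22*w - 3.98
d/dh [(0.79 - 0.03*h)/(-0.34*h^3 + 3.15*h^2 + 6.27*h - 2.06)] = (-0.0204*h^3 + 0.9003*h^2 - 4.977*h - 4.8915)/(0.1156*h^6 - 2.142*h^5 + 5.6589*h^4 + 40.9018*h^3 + 26.3349*h^2 - 25.8324*h + 4.2436)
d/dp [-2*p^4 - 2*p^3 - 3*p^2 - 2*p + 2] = -8*p^3 - 6*p^2 - 6*p - 2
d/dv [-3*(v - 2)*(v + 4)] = -6*v - 6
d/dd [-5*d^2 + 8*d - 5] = 8 - 10*d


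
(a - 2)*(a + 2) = a^2 - 4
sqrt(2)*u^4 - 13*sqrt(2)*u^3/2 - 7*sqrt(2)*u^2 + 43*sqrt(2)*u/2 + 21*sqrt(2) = (u - 7)*(u - 2)*(u + 3/2)*(sqrt(2)*u + sqrt(2))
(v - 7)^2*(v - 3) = v^3 - 17*v^2 + 91*v - 147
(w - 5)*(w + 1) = w^2 - 4*w - 5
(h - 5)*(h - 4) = h^2 - 9*h + 20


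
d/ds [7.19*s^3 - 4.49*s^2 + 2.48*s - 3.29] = 21.57*s^2 - 8.98*s + 2.48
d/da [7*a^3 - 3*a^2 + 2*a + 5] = 21*a^2 - 6*a + 2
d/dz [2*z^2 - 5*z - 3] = 4*z - 5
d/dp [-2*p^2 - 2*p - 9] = -4*p - 2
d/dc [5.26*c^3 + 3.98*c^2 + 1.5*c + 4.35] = 15.78*c^2 + 7.96*c + 1.5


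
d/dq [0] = 0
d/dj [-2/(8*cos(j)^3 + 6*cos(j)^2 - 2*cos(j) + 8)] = (-12*cos(j)^2 - 6*cos(j) + 1)*sin(j)/(4*cos(j)^3 + 3*cos(j)^2 - cos(j) + 4)^2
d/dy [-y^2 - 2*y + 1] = -2*y - 2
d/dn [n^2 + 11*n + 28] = 2*n + 11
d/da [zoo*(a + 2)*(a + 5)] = zoo*(a + 1)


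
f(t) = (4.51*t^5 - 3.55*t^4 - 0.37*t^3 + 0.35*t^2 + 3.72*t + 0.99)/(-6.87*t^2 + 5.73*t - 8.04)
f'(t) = (13.74*t - 5.73)*(4.51*t^5 - 3.55*t^4 - 0.37*t^3 + 0.35*t^2 + 3.72*t + 0.99)/(-6.87*t^2 + 5.73*t - 8.04)^2 + (22.55*t^4 - 14.2*t^3 - 1.11*t^2 + 0.7*t + 3.72)/(-6.87*t^2 + 5.73*t - 8.04)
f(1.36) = -1.13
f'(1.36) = -2.27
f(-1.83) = 3.24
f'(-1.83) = -5.74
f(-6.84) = 203.94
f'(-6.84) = -90.91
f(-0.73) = 0.21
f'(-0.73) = -0.71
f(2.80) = -12.30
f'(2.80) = -14.58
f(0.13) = -0.20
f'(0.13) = -0.61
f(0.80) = -0.51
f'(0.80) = -0.36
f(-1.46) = 1.56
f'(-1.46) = -3.43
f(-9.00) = 469.64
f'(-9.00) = -158.17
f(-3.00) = 15.86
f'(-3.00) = -16.74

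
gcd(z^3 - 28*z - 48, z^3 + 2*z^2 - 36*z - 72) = z^2 - 4*z - 12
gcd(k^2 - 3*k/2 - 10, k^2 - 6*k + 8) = k - 4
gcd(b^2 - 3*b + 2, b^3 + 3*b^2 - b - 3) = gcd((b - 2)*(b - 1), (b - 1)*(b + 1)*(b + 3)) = b - 1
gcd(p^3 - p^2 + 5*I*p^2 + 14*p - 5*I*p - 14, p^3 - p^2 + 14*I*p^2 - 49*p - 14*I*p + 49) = p^2 + p*(-1 + 7*I) - 7*I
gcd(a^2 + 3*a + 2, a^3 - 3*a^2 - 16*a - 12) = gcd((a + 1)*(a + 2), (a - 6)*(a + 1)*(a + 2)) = a^2 + 3*a + 2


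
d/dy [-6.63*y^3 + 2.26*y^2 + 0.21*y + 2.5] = -19.89*y^2 + 4.52*y + 0.21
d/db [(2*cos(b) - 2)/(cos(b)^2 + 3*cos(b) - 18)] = 2*(cos(b)^2 - 2*cos(b) + 15)*sin(b)/(cos(b)^2 + 3*cos(b) - 18)^2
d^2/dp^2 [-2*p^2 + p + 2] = -4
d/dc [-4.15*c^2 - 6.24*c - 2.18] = -8.3*c - 6.24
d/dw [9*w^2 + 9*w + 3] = 18*w + 9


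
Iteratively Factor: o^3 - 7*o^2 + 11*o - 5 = (o - 5)*(o^2 - 2*o + 1) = (o - 5)*(o - 1)*(o - 1)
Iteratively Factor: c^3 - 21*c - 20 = (c + 4)*(c^2 - 4*c - 5) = (c - 5)*(c + 4)*(c + 1)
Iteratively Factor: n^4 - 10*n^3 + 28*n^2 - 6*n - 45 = (n - 5)*(n^3 - 5*n^2 + 3*n + 9) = (n - 5)*(n + 1)*(n^2 - 6*n + 9) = (n - 5)*(n - 3)*(n + 1)*(n - 3)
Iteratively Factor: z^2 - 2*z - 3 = (z + 1)*(z - 3)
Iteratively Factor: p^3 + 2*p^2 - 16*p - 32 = (p + 4)*(p^2 - 2*p - 8) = (p - 4)*(p + 4)*(p + 2)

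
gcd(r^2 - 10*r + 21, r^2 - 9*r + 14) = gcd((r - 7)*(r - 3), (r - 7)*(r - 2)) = r - 7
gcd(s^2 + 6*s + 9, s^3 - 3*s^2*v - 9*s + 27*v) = s + 3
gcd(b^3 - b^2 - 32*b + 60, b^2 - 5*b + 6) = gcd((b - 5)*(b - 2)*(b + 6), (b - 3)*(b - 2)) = b - 2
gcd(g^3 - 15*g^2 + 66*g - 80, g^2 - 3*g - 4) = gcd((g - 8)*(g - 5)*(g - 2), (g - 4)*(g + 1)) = 1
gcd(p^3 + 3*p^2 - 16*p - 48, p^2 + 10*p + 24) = p + 4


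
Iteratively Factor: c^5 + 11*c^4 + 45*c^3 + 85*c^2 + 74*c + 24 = (c + 1)*(c^4 + 10*c^3 + 35*c^2 + 50*c + 24) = (c + 1)*(c + 3)*(c^3 + 7*c^2 + 14*c + 8) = (c + 1)*(c + 3)*(c + 4)*(c^2 + 3*c + 2) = (c + 1)^2*(c + 3)*(c + 4)*(c + 2)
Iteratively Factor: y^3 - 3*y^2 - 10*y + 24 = (y - 2)*(y^2 - y - 12) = (y - 2)*(y + 3)*(y - 4)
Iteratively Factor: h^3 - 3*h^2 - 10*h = (h - 5)*(h^2 + 2*h) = h*(h - 5)*(h + 2)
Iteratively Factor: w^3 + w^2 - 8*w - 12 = (w - 3)*(w^2 + 4*w + 4) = (w - 3)*(w + 2)*(w + 2)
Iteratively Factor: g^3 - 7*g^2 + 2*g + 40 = (g - 5)*(g^2 - 2*g - 8) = (g - 5)*(g + 2)*(g - 4)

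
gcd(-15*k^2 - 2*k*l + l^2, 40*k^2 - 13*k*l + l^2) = 5*k - l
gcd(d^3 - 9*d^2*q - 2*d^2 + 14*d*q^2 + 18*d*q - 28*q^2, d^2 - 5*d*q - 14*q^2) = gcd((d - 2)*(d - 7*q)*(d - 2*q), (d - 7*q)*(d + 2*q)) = -d + 7*q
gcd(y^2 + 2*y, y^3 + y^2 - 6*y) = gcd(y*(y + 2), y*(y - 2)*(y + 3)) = y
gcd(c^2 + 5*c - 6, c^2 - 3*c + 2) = c - 1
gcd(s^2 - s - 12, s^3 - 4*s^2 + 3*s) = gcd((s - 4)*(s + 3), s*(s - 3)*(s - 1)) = 1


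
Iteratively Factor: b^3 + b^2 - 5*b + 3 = (b + 3)*(b^2 - 2*b + 1) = (b - 1)*(b + 3)*(b - 1)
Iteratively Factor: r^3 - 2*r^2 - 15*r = (r)*(r^2 - 2*r - 15) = r*(r + 3)*(r - 5)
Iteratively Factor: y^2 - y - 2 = (y - 2)*(y + 1)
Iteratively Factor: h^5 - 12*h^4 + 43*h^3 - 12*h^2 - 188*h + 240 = (h + 2)*(h^4 - 14*h^3 + 71*h^2 - 154*h + 120) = (h - 4)*(h + 2)*(h^3 - 10*h^2 + 31*h - 30) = (h - 4)*(h - 3)*(h + 2)*(h^2 - 7*h + 10) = (h - 5)*(h - 4)*(h - 3)*(h + 2)*(h - 2)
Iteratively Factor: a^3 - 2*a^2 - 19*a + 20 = (a + 4)*(a^2 - 6*a + 5) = (a - 1)*(a + 4)*(a - 5)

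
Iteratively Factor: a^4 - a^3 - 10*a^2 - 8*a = (a - 4)*(a^3 + 3*a^2 + 2*a) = (a - 4)*(a + 2)*(a^2 + a) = a*(a - 4)*(a + 2)*(a + 1)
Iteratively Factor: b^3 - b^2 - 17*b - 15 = (b + 1)*(b^2 - 2*b - 15) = (b + 1)*(b + 3)*(b - 5)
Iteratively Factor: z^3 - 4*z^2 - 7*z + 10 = (z + 2)*(z^2 - 6*z + 5) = (z - 5)*(z + 2)*(z - 1)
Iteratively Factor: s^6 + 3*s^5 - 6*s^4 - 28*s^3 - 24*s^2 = (s + 2)*(s^5 + s^4 - 8*s^3 - 12*s^2) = (s + 2)^2*(s^4 - s^3 - 6*s^2) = s*(s + 2)^2*(s^3 - s^2 - 6*s) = s*(s - 3)*(s + 2)^2*(s^2 + 2*s) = s^2*(s - 3)*(s + 2)^2*(s + 2)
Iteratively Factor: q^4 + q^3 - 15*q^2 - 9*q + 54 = (q + 3)*(q^3 - 2*q^2 - 9*q + 18) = (q - 2)*(q + 3)*(q^2 - 9) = (q - 2)*(q + 3)^2*(q - 3)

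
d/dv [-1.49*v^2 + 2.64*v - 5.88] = 2.64 - 2.98*v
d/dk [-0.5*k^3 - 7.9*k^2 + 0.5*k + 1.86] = -1.5*k^2 - 15.8*k + 0.5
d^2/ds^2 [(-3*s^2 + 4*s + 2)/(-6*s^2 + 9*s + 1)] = 18*(2*s^3 - 18*s^2 + 28*s - 15)/(216*s^6 - 972*s^5 + 1350*s^4 - 405*s^3 - 225*s^2 - 27*s - 1)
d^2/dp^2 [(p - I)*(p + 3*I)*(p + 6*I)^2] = 12*p^2 + 84*I*p - 114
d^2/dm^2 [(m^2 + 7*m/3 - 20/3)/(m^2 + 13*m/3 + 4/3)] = -108/(27*m^3 + 27*m^2 + 9*m + 1)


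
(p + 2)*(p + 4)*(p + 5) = p^3 + 11*p^2 + 38*p + 40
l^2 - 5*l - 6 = (l - 6)*(l + 1)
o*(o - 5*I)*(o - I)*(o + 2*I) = o^4 - 4*I*o^3 + 7*o^2 - 10*I*o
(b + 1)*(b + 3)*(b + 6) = b^3 + 10*b^2 + 27*b + 18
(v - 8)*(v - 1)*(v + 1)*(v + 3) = v^4 - 5*v^3 - 25*v^2 + 5*v + 24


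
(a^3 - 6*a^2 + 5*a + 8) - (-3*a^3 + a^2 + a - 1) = 4*a^3 - 7*a^2 + 4*a + 9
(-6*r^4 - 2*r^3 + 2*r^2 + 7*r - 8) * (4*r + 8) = -24*r^5 - 56*r^4 - 8*r^3 + 44*r^2 + 24*r - 64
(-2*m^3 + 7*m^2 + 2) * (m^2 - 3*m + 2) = -2*m^5 + 13*m^4 - 25*m^3 + 16*m^2 - 6*m + 4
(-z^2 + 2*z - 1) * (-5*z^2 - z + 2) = 5*z^4 - 9*z^3 + z^2 + 5*z - 2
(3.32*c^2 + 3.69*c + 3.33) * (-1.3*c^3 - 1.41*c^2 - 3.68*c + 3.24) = -4.316*c^5 - 9.4782*c^4 - 21.7495*c^3 - 7.5177*c^2 - 0.2988*c + 10.7892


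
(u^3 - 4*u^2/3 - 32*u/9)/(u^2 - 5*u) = (9*u^2 - 12*u - 32)/(9*(u - 5))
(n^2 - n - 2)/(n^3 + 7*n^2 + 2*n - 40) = (n + 1)/(n^2 + 9*n + 20)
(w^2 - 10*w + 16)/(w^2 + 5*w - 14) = (w - 8)/(w + 7)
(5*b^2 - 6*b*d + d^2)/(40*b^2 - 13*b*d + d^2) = (b - d)/(8*b - d)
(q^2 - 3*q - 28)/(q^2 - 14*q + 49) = (q + 4)/(q - 7)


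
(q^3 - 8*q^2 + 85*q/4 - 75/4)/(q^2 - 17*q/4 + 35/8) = 2*(2*q^2 - 11*q + 15)/(4*q - 7)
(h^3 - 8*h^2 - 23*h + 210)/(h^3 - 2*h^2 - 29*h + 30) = (h - 7)/(h - 1)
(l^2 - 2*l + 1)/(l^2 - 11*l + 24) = (l^2 - 2*l + 1)/(l^2 - 11*l + 24)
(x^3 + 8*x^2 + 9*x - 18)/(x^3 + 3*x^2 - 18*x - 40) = (x^3 + 8*x^2 + 9*x - 18)/(x^3 + 3*x^2 - 18*x - 40)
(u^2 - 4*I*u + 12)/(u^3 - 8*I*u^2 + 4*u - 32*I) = (u - 6*I)/(u^2 - 10*I*u - 16)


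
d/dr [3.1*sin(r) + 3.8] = 3.1*cos(r)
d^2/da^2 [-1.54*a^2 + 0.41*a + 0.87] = -3.08000000000000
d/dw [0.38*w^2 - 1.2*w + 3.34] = 0.76*w - 1.2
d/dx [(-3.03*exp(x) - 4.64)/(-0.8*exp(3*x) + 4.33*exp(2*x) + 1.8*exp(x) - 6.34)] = (-4.848*exp(3*x) + 1.9839*exp(2*x) + 40.1824*exp(x) + 27.5622)*exp(x)/(0.64*exp(6*x) - 6.928*exp(5*x) + 15.8689*exp(4*x) + 25.732*exp(3*x) - 51.6644*exp(2*x) - 22.824*exp(x) + 40.1956)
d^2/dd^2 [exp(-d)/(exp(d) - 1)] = 1/(exp(2*d) - exp(d)) - 3*exp(d)/(1 - exp(d))^3 + (1 - exp(d))^(-3)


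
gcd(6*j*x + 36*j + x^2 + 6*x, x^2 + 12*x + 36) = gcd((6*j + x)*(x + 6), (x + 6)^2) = x + 6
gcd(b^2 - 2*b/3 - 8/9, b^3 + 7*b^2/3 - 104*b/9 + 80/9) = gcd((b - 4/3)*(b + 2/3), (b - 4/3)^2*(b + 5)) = b - 4/3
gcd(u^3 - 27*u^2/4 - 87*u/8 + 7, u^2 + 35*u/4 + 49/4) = u + 7/4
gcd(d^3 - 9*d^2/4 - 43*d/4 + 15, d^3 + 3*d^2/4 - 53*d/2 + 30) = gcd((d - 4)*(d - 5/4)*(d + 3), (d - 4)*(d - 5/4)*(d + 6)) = d^2 - 21*d/4 + 5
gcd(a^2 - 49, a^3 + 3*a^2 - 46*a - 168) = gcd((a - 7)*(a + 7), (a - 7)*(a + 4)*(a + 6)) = a - 7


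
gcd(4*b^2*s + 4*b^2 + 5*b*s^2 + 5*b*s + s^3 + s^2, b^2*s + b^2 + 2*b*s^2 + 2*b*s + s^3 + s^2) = b*s + b + s^2 + s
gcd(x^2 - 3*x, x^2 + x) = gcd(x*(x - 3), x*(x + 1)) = x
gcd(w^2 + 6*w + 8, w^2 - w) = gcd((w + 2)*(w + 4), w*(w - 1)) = 1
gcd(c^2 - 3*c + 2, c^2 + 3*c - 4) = c - 1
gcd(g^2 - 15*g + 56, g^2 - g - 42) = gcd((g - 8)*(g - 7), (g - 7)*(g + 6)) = g - 7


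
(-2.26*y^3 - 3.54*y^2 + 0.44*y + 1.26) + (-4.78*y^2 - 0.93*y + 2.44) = -2.26*y^3 - 8.32*y^2 - 0.49*y + 3.7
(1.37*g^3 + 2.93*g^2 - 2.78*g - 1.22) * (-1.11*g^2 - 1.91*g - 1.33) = -1.5207*g^5 - 5.869*g^4 - 4.3326*g^3 + 2.7671*g^2 + 6.0276*g + 1.6226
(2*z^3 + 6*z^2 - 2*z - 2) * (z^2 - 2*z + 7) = 2*z^5 + 2*z^4 + 44*z^2 - 10*z - 14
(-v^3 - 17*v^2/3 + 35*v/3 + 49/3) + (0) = -v^3 - 17*v^2/3 + 35*v/3 + 49/3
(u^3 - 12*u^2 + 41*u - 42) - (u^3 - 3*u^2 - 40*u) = -9*u^2 + 81*u - 42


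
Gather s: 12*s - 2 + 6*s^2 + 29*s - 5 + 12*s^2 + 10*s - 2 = 18*s^2 + 51*s - 9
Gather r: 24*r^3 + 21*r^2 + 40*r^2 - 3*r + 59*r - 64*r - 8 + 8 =24*r^3 + 61*r^2 - 8*r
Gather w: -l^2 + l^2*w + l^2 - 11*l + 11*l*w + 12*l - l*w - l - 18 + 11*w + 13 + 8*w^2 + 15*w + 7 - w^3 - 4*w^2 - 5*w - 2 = -w^3 + 4*w^2 + w*(l^2 + 10*l + 21)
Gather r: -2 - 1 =-3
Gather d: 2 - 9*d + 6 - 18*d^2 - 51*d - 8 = -18*d^2 - 60*d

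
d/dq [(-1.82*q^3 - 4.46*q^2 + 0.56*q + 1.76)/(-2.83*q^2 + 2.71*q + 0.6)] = (5.1506*q^4 - 9.8644*q^3 - 13.7778*q^2 + 4.6096*q - 4.4336)/(8.0089*q^4 - 15.3386*q^3 + 3.9481*q^2 + 3.252*q + 0.36)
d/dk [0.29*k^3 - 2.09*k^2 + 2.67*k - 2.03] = 0.87*k^2 - 4.18*k + 2.67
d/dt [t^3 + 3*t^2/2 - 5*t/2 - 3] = 3*t^2 + 3*t - 5/2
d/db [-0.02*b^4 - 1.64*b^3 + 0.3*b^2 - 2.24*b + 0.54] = -0.08*b^3 - 4.92*b^2 + 0.6*b - 2.24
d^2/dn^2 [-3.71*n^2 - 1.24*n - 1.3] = -7.42000000000000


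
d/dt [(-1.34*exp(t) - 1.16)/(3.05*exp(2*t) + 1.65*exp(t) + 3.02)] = (4.087*exp(2*t) + 7.076*exp(t) - 2.1328)*exp(t)/(9.3025*exp(4*t) + 10.065*exp(3*t) + 21.1445*exp(2*t) + 9.966*exp(t) + 9.1204)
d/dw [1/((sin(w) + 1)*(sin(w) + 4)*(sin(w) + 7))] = 3*(-8*sin(w) + cos(w)^2 - 14)*cos(w)/((sin(w) + 1)^2*(sin(w) + 4)^2*(sin(w) + 7)^2)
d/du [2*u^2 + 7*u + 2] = 4*u + 7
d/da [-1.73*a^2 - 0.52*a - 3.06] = -3.46*a - 0.52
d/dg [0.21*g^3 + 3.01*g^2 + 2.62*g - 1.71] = 0.63*g^2 + 6.02*g + 2.62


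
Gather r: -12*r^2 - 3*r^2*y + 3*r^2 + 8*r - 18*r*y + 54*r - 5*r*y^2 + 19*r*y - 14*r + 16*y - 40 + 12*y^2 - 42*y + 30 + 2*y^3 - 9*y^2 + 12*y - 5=r^2*(-3*y - 9) + r*(-5*y^2 + y + 48) + 2*y^3 + 3*y^2 - 14*y - 15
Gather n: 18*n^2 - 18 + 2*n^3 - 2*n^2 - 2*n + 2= 2*n^3 + 16*n^2 - 2*n - 16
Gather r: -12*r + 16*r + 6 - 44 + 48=4*r + 10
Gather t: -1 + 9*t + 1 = 9*t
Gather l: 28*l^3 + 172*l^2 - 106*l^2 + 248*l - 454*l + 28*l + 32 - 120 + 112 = 28*l^3 + 66*l^2 - 178*l + 24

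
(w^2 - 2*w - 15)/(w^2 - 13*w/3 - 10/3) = 3*(w + 3)/(3*w + 2)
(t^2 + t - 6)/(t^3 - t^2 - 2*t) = (t + 3)/(t*(t + 1))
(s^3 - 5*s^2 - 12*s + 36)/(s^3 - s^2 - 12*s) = (s^2 - 8*s + 12)/(s*(s - 4))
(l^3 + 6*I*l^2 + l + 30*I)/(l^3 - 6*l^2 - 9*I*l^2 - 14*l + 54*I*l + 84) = (l^2 + 8*I*l - 15)/(l^2 - l*(6 + 7*I) + 42*I)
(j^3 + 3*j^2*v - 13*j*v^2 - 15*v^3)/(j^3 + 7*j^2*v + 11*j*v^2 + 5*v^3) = (j - 3*v)/(j + v)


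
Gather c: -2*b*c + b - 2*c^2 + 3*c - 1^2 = b - 2*c^2 + c*(3 - 2*b) - 1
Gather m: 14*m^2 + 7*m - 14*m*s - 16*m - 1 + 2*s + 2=14*m^2 + m*(-14*s - 9) + 2*s + 1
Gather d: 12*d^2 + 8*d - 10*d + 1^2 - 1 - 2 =12*d^2 - 2*d - 2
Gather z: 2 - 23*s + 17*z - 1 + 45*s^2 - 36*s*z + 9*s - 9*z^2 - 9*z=45*s^2 - 14*s - 9*z^2 + z*(8 - 36*s) + 1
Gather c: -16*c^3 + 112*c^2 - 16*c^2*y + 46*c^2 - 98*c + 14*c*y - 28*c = -16*c^3 + c^2*(158 - 16*y) + c*(14*y - 126)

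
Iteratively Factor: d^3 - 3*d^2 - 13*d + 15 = (d - 5)*(d^2 + 2*d - 3) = (d - 5)*(d - 1)*(d + 3)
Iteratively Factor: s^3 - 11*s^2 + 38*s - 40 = (s - 4)*(s^2 - 7*s + 10) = (s - 4)*(s - 2)*(s - 5)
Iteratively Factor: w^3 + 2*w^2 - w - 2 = (w - 1)*(w^2 + 3*w + 2) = (w - 1)*(w + 2)*(w + 1)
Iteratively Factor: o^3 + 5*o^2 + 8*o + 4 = (o + 2)*(o^2 + 3*o + 2) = (o + 2)^2*(o + 1)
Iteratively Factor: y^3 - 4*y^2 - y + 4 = (y - 1)*(y^2 - 3*y - 4) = (y - 4)*(y - 1)*(y + 1)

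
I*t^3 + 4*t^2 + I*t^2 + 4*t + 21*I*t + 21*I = (t - 7*I)*(t + 3*I)*(I*t + I)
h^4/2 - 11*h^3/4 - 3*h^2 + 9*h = h*(h/2 + 1)*(h - 6)*(h - 3/2)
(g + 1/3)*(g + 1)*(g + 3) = g^3 + 13*g^2/3 + 13*g/3 + 1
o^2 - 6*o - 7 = (o - 7)*(o + 1)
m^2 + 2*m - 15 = (m - 3)*(m + 5)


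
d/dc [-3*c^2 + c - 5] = 1 - 6*c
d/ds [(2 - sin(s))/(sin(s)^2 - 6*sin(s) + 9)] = (sin(s) - 1)*cos(s)/(sin(s) - 3)^3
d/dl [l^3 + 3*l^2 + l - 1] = 3*l^2 + 6*l + 1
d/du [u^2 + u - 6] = 2*u + 1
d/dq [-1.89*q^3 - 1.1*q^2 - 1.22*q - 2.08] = -5.67*q^2 - 2.2*q - 1.22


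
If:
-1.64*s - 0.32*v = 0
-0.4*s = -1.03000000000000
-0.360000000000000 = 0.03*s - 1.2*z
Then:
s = 2.58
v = -13.20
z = 0.36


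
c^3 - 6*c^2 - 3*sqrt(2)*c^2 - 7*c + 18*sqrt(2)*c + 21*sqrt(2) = (c - 7)*(c + 1)*(c - 3*sqrt(2))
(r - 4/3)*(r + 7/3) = r^2 + r - 28/9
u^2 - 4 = (u - 2)*(u + 2)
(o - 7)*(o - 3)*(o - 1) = o^3 - 11*o^2 + 31*o - 21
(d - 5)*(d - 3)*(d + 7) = d^3 - d^2 - 41*d + 105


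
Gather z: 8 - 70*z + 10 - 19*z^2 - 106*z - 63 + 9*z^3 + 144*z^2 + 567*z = 9*z^3 + 125*z^2 + 391*z - 45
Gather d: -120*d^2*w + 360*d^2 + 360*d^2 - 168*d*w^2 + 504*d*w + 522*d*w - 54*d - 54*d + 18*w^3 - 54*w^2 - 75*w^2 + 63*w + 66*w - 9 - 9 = d^2*(720 - 120*w) + d*(-168*w^2 + 1026*w - 108) + 18*w^3 - 129*w^2 + 129*w - 18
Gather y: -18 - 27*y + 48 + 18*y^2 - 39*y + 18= 18*y^2 - 66*y + 48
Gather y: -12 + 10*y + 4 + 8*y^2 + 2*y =8*y^2 + 12*y - 8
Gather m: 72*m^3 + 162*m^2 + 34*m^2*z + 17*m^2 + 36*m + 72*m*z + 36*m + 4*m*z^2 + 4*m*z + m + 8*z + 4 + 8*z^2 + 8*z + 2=72*m^3 + m^2*(34*z + 179) + m*(4*z^2 + 76*z + 73) + 8*z^2 + 16*z + 6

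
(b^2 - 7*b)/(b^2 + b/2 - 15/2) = 2*b*(b - 7)/(2*b^2 + b - 15)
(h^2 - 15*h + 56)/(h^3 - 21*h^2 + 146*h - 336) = 1/(h - 6)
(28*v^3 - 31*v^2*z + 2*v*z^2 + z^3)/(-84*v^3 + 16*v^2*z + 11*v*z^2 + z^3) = (4*v^2 - 5*v*z + z^2)/(-12*v^2 + 4*v*z + z^2)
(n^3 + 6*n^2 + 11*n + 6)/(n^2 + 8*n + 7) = (n^2 + 5*n + 6)/(n + 7)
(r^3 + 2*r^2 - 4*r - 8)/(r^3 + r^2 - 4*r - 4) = (r + 2)/(r + 1)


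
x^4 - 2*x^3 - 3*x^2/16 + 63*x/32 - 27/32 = (x - 3/2)*(x - 3/4)^2*(x + 1)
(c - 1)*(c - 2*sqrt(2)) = c^2 - 2*sqrt(2)*c - c + 2*sqrt(2)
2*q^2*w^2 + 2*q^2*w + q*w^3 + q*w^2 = w*(2*q + w)*(q*w + q)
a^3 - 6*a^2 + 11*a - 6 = (a - 3)*(a - 2)*(a - 1)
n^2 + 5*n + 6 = (n + 2)*(n + 3)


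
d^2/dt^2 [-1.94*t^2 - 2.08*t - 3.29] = -3.88000000000000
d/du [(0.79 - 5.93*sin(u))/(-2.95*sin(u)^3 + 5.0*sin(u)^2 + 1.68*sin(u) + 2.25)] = (-34.987*sin(u)^3 + 36.6415*sin(u)^2 - 7.9*sin(u) - 14.6697)*cos(u)/(8.7025*sin(u)^6 - 29.5*sin(u)^5 + 15.088*sin(u)^4 + 3.525*sin(u)^3 + 25.3224*sin(u)^2 + 7.56*sin(u) + 5.0625)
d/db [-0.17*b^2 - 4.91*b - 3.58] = -0.34*b - 4.91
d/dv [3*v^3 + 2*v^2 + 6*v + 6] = 9*v^2 + 4*v + 6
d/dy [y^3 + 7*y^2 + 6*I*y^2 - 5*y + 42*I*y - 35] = 3*y^2 + y*(14 + 12*I) - 5 + 42*I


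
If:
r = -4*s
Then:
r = -4*s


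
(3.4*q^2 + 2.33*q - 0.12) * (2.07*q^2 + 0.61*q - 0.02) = 7.038*q^4 + 6.8971*q^3 + 1.1049*q^2 - 0.1198*q + 0.0024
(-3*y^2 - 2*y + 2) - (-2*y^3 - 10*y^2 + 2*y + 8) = 2*y^3 + 7*y^2 - 4*y - 6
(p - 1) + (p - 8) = 2*p - 9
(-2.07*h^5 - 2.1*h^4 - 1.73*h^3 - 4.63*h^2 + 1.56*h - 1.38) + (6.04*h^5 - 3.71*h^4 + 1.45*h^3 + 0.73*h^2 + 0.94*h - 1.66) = 3.97*h^5 - 5.81*h^4 - 0.28*h^3 - 3.9*h^2 + 2.5*h - 3.04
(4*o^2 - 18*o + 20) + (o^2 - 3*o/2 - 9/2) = 5*o^2 - 39*o/2 + 31/2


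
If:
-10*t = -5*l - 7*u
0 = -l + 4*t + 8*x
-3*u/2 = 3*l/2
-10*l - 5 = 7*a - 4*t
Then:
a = -48*x/7 - 5/7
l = 40*x/9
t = -8*x/9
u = -40*x/9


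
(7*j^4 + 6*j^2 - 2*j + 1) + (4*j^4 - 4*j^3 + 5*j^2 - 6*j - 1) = 11*j^4 - 4*j^3 + 11*j^2 - 8*j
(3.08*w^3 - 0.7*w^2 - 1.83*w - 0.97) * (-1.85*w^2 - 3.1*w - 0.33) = -5.698*w^5 - 8.253*w^4 + 4.5391*w^3 + 7.6985*w^2 + 3.6109*w + 0.3201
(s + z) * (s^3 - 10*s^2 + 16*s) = s^4 + s^3*z - 10*s^3 - 10*s^2*z + 16*s^2 + 16*s*z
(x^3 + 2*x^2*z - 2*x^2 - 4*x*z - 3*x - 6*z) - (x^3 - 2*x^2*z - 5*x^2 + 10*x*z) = 4*x^2*z + 3*x^2 - 14*x*z - 3*x - 6*z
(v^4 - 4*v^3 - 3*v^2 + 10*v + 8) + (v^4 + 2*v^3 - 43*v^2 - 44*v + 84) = 2*v^4 - 2*v^3 - 46*v^2 - 34*v + 92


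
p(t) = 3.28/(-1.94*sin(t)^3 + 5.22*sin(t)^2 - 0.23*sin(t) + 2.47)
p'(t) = 3.28*(5.82*sin(t)^2*cos(t) - 10.44*sin(t)*cos(t) + 0.23*cos(t))/(-1.94*sin(t)^3 + 5.22*sin(t)^2 - 0.23*sin(t) + 2.47)^2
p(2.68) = 1.01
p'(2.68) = 0.92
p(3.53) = 0.96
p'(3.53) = -1.31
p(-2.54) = 0.71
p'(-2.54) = -1.01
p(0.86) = 0.74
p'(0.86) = -0.47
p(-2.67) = 0.86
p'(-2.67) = -1.23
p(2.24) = 0.72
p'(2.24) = 0.43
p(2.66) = 1.00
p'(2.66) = 0.90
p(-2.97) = 1.23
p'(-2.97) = -0.99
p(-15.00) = 0.61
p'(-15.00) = -0.82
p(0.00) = 1.33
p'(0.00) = 0.12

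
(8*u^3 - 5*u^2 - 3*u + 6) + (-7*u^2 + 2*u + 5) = 8*u^3 - 12*u^2 - u + 11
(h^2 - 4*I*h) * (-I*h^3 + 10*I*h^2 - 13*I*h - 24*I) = -I*h^5 - 4*h^4 + 10*I*h^4 + 40*h^3 - 13*I*h^3 - 52*h^2 - 24*I*h^2 - 96*h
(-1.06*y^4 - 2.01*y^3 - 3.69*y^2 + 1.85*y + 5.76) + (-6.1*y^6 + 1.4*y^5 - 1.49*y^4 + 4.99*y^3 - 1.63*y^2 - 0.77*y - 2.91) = -6.1*y^6 + 1.4*y^5 - 2.55*y^4 + 2.98*y^3 - 5.32*y^2 + 1.08*y + 2.85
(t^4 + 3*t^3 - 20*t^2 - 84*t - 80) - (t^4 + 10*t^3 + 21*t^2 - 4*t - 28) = -7*t^3 - 41*t^2 - 80*t - 52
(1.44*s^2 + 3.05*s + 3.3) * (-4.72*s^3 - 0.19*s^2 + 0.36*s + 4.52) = -6.7968*s^5 - 14.6696*s^4 - 15.6371*s^3 + 6.9798*s^2 + 14.974*s + 14.916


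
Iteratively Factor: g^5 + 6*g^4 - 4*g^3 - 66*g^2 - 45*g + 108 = (g - 1)*(g^4 + 7*g^3 + 3*g^2 - 63*g - 108) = (g - 1)*(g + 3)*(g^3 + 4*g^2 - 9*g - 36) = (g - 1)*(g + 3)*(g + 4)*(g^2 - 9) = (g - 3)*(g - 1)*(g + 3)*(g + 4)*(g + 3)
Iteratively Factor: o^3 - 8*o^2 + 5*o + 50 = (o + 2)*(o^2 - 10*o + 25) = (o - 5)*(o + 2)*(o - 5)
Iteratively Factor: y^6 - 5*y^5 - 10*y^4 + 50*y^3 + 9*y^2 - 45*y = (y - 1)*(y^5 - 4*y^4 - 14*y^3 + 36*y^2 + 45*y) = (y - 1)*(y + 3)*(y^4 - 7*y^3 + 7*y^2 + 15*y) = (y - 3)*(y - 1)*(y + 3)*(y^3 - 4*y^2 - 5*y) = (y - 3)*(y - 1)*(y + 1)*(y + 3)*(y^2 - 5*y) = y*(y - 3)*(y - 1)*(y + 1)*(y + 3)*(y - 5)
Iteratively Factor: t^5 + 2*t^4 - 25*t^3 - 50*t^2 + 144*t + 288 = (t + 2)*(t^4 - 25*t^2 + 144) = (t + 2)*(t + 4)*(t^3 - 4*t^2 - 9*t + 36) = (t - 3)*(t + 2)*(t + 4)*(t^2 - t - 12) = (t - 3)*(t + 2)*(t + 3)*(t + 4)*(t - 4)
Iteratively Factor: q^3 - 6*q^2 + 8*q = (q - 2)*(q^2 - 4*q) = (q - 4)*(q - 2)*(q)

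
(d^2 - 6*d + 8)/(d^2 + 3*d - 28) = (d - 2)/(d + 7)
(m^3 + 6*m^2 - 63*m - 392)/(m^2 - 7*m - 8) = (m^2 + 14*m + 49)/(m + 1)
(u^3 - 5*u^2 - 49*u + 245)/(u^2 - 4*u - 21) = (u^2 + 2*u - 35)/(u + 3)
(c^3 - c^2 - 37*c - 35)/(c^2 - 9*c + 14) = (c^2 + 6*c + 5)/(c - 2)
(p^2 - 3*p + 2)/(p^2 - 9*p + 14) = (p - 1)/(p - 7)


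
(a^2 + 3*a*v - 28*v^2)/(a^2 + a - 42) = (a^2 + 3*a*v - 28*v^2)/(a^2 + a - 42)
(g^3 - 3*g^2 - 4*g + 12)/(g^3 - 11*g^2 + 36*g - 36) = (g + 2)/(g - 6)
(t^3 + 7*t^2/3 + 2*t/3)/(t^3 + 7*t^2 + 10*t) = (t + 1/3)/(t + 5)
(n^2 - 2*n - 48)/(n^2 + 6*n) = (n - 8)/n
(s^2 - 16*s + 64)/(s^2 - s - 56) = (s - 8)/(s + 7)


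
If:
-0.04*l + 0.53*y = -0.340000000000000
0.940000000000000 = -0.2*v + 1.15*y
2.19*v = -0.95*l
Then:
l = 9.67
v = -4.19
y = 0.09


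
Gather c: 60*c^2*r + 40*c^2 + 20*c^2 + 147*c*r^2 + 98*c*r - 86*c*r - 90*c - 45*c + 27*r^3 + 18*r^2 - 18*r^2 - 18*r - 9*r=c^2*(60*r + 60) + c*(147*r^2 + 12*r - 135) + 27*r^3 - 27*r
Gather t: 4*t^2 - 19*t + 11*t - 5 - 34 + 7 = 4*t^2 - 8*t - 32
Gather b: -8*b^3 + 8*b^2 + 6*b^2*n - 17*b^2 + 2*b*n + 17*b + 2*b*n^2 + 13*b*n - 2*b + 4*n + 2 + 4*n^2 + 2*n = -8*b^3 + b^2*(6*n - 9) + b*(2*n^2 + 15*n + 15) + 4*n^2 + 6*n + 2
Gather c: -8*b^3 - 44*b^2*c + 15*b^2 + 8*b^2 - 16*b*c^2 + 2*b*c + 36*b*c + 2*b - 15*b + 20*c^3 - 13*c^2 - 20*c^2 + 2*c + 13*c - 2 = -8*b^3 + 23*b^2 - 13*b + 20*c^3 + c^2*(-16*b - 33) + c*(-44*b^2 + 38*b + 15) - 2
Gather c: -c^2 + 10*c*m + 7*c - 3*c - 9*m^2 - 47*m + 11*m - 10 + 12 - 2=-c^2 + c*(10*m + 4) - 9*m^2 - 36*m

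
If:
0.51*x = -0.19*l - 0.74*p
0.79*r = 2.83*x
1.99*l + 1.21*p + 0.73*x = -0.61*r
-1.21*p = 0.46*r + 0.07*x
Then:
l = 0.00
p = 0.00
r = 0.00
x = 0.00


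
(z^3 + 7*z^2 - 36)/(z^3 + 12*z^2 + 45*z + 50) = (z^3 + 7*z^2 - 36)/(z^3 + 12*z^2 + 45*z + 50)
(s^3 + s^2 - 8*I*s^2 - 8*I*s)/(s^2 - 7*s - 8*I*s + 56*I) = s*(s + 1)/(s - 7)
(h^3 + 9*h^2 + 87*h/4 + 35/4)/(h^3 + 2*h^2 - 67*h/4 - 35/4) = (2*h + 7)/(2*h - 7)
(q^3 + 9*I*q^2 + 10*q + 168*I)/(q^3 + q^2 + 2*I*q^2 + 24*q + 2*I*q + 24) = (q + 7*I)/(q + 1)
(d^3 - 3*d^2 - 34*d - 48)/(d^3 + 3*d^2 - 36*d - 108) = (d^2 - 6*d - 16)/(d^2 - 36)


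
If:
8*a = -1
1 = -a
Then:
No Solution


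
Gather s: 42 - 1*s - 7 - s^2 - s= -s^2 - 2*s + 35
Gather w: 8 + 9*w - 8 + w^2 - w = w^2 + 8*w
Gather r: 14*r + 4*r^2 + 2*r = 4*r^2 + 16*r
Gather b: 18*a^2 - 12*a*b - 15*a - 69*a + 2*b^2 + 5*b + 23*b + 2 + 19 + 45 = 18*a^2 - 84*a + 2*b^2 + b*(28 - 12*a) + 66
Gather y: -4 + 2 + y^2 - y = y^2 - y - 2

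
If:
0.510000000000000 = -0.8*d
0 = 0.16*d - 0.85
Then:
No Solution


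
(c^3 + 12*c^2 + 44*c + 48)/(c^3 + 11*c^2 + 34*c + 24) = (c + 2)/(c + 1)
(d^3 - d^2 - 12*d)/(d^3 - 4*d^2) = (d + 3)/d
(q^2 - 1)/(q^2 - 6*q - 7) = (q - 1)/(q - 7)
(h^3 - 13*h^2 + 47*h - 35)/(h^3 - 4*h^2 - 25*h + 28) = (h - 5)/(h + 4)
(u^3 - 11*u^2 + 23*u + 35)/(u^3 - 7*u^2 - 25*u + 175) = (u + 1)/(u + 5)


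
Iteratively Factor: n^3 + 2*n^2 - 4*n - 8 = (n - 2)*(n^2 + 4*n + 4) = (n - 2)*(n + 2)*(n + 2)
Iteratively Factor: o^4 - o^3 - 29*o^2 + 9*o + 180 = (o - 5)*(o^3 + 4*o^2 - 9*o - 36) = (o - 5)*(o - 3)*(o^2 + 7*o + 12) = (o - 5)*(o - 3)*(o + 3)*(o + 4)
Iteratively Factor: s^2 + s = (s)*(s + 1)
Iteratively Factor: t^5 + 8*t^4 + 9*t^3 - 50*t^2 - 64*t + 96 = (t - 1)*(t^4 + 9*t^3 + 18*t^2 - 32*t - 96) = (t - 1)*(t + 3)*(t^3 + 6*t^2 - 32) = (t - 1)*(t + 3)*(t + 4)*(t^2 + 2*t - 8) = (t - 2)*(t - 1)*(t + 3)*(t + 4)*(t + 4)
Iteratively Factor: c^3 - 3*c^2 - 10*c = (c)*(c^2 - 3*c - 10) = c*(c - 5)*(c + 2)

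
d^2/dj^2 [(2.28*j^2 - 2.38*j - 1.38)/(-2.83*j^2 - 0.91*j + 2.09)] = (49.865732*j^3 - 14.599404*j^2 + 105.7854*j + 7.744636)/(22.665187*j^6 + 21.864297*j^5 - 43.185234*j^4 - 31.540691*j^3 + 31.892982*j^2 + 11.924913*j - 9.129329)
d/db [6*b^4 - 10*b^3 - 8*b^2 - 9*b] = 24*b^3 - 30*b^2 - 16*b - 9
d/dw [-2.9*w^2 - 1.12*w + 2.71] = -5.8*w - 1.12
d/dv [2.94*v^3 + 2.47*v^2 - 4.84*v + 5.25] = 8.82*v^2 + 4.94*v - 4.84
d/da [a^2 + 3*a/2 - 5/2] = 2*a + 3/2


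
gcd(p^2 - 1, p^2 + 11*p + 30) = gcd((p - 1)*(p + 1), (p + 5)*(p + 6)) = 1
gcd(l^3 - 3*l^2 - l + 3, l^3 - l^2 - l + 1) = l^2 - 1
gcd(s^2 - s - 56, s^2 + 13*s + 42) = s + 7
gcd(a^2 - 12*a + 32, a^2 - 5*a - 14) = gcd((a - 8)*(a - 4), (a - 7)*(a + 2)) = 1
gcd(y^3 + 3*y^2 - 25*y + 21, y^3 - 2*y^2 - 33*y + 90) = y - 3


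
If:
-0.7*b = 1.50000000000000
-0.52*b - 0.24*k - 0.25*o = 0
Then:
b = -2.14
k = 4.64285714285714 - 1.04166666666667*o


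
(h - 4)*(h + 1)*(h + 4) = h^3 + h^2 - 16*h - 16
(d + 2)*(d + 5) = d^2 + 7*d + 10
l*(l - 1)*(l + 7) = l^3 + 6*l^2 - 7*l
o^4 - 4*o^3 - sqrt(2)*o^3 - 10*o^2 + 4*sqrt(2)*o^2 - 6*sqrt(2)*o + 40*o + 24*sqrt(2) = (o - 4)*(o - 3*sqrt(2))*(o + sqrt(2))^2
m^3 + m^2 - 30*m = m*(m - 5)*(m + 6)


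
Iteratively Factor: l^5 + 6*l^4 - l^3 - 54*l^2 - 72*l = (l + 3)*(l^4 + 3*l^3 - 10*l^2 - 24*l) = (l + 2)*(l + 3)*(l^3 + l^2 - 12*l) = l*(l + 2)*(l + 3)*(l^2 + l - 12) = l*(l + 2)*(l + 3)*(l + 4)*(l - 3)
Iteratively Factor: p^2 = (p)*(p)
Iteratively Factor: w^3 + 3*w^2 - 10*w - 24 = (w - 3)*(w^2 + 6*w + 8) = (w - 3)*(w + 4)*(w + 2)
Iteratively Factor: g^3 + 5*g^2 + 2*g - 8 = (g + 2)*(g^2 + 3*g - 4) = (g + 2)*(g + 4)*(g - 1)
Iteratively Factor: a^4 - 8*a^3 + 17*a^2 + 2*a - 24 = (a - 4)*(a^3 - 4*a^2 + a + 6) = (a - 4)*(a - 2)*(a^2 - 2*a - 3) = (a - 4)*(a - 3)*(a - 2)*(a + 1)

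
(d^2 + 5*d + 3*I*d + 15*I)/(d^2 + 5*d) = (d + 3*I)/d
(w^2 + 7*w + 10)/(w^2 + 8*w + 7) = (w^2 + 7*w + 10)/(w^2 + 8*w + 7)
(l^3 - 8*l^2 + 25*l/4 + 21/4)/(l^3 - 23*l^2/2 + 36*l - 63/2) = (l + 1/2)/(l - 3)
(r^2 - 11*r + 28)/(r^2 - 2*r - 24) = (-r^2 + 11*r - 28)/(-r^2 + 2*r + 24)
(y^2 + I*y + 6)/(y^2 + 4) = (y + 3*I)/(y + 2*I)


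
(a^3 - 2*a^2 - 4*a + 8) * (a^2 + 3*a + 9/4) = a^5 + a^4 - 31*a^3/4 - 17*a^2/2 + 15*a + 18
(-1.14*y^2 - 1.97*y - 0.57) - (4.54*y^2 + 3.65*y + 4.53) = -5.68*y^2 - 5.62*y - 5.1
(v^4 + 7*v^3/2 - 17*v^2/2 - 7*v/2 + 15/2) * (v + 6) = v^5 + 19*v^4/2 + 25*v^3/2 - 109*v^2/2 - 27*v/2 + 45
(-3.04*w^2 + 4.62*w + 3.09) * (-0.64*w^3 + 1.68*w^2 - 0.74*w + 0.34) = 1.9456*w^5 - 8.064*w^4 + 8.0336*w^3 + 0.738799999999999*w^2 - 0.7158*w + 1.0506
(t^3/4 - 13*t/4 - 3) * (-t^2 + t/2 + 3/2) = -t^5/4 + t^4/8 + 29*t^3/8 + 11*t^2/8 - 51*t/8 - 9/2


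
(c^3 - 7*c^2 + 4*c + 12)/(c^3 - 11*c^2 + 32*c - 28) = (c^2 - 5*c - 6)/(c^2 - 9*c + 14)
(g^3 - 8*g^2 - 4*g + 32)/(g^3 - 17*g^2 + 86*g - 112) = (g + 2)/(g - 7)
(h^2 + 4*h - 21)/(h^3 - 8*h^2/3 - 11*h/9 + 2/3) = 9*(h + 7)/(9*h^2 + 3*h - 2)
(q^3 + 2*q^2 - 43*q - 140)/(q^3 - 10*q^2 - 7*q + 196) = (q + 5)/(q - 7)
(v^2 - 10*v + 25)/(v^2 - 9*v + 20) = (v - 5)/(v - 4)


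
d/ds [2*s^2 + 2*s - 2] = 4*s + 2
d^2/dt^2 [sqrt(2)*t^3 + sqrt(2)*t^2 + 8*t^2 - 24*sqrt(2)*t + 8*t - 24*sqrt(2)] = 6*sqrt(2)*t + 2*sqrt(2) + 16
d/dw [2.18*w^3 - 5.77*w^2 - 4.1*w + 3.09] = 6.54*w^2 - 11.54*w - 4.1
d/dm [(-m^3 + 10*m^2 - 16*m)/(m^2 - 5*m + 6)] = (-m^2 + 6*m - 24)/(m^2 - 6*m + 9)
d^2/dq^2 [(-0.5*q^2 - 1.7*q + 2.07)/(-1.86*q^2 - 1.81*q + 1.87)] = (8.39604*q^3 - 32.533632*q^2 - 6.335532*q - 12.957922)/(6.434856*q^6 + 18.785628*q^5 - 1.127718*q^4 - 31.843511*q^3 + 1.133781*q^2 + 18.988167*q - 6.539203)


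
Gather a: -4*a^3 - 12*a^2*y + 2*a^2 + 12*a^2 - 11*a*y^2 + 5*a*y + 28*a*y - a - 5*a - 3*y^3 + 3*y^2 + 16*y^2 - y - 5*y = -4*a^3 + a^2*(14 - 12*y) + a*(-11*y^2 + 33*y - 6) - 3*y^3 + 19*y^2 - 6*y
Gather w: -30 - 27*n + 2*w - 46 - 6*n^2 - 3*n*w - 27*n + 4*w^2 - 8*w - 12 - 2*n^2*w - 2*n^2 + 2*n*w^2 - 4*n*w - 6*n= -8*n^2 - 60*n + w^2*(2*n + 4) + w*(-2*n^2 - 7*n - 6) - 88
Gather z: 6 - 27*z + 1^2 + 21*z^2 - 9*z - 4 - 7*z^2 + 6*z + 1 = 14*z^2 - 30*z + 4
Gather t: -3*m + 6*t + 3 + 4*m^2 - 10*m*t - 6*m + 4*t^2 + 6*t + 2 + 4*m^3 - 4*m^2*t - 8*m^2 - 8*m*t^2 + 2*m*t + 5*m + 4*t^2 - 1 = 4*m^3 - 4*m^2 - 4*m + t^2*(8 - 8*m) + t*(-4*m^2 - 8*m + 12) + 4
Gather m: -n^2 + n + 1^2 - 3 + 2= -n^2 + n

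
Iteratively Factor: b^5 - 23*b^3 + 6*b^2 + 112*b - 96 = (b + 3)*(b^4 - 3*b^3 - 14*b^2 + 48*b - 32) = (b + 3)*(b + 4)*(b^3 - 7*b^2 + 14*b - 8) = (b - 1)*(b + 3)*(b + 4)*(b^2 - 6*b + 8) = (b - 4)*(b - 1)*(b + 3)*(b + 4)*(b - 2)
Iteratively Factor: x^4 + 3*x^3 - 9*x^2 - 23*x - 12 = (x + 1)*(x^3 + 2*x^2 - 11*x - 12) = (x + 1)*(x + 4)*(x^2 - 2*x - 3) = (x - 3)*(x + 1)*(x + 4)*(x + 1)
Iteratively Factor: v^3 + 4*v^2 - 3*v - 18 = (v + 3)*(v^2 + v - 6) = (v - 2)*(v + 3)*(v + 3)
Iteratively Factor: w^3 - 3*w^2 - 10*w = (w)*(w^2 - 3*w - 10) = w*(w + 2)*(w - 5)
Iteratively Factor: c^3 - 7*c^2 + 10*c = (c - 5)*(c^2 - 2*c) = (c - 5)*(c - 2)*(c)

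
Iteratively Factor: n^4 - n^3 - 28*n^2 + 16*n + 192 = (n + 4)*(n^3 - 5*n^2 - 8*n + 48) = (n - 4)*(n + 4)*(n^2 - n - 12) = (n - 4)^2*(n + 4)*(n + 3)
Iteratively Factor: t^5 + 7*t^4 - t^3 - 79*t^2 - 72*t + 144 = (t + 4)*(t^4 + 3*t^3 - 13*t^2 - 27*t + 36) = (t + 3)*(t + 4)*(t^3 - 13*t + 12) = (t - 3)*(t + 3)*(t + 4)*(t^2 + 3*t - 4) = (t - 3)*(t + 3)*(t + 4)^2*(t - 1)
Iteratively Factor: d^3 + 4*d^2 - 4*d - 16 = (d + 2)*(d^2 + 2*d - 8) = (d - 2)*(d + 2)*(d + 4)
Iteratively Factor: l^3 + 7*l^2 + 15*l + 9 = (l + 3)*(l^2 + 4*l + 3) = (l + 3)^2*(l + 1)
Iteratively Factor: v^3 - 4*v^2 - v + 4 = (v - 1)*(v^2 - 3*v - 4) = (v - 1)*(v + 1)*(v - 4)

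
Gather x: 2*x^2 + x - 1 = 2*x^2 + x - 1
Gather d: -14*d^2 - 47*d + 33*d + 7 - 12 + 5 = -14*d^2 - 14*d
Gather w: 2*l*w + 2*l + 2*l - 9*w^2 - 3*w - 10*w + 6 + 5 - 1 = 4*l - 9*w^2 + w*(2*l - 13) + 10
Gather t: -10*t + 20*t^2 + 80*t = 20*t^2 + 70*t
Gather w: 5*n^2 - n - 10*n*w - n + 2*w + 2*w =5*n^2 - 2*n + w*(4 - 10*n)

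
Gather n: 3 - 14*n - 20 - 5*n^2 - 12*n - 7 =-5*n^2 - 26*n - 24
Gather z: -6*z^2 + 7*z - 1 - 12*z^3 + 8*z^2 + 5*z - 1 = -12*z^3 + 2*z^2 + 12*z - 2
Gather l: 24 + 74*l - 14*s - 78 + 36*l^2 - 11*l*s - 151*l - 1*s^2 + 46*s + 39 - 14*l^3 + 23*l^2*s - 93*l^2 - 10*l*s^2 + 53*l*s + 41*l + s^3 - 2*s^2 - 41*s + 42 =-14*l^3 + l^2*(23*s - 57) + l*(-10*s^2 + 42*s - 36) + s^3 - 3*s^2 - 9*s + 27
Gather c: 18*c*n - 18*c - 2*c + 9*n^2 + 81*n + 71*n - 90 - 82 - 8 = c*(18*n - 20) + 9*n^2 + 152*n - 180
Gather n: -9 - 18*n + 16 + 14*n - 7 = -4*n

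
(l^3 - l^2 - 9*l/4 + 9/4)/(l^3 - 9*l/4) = (l - 1)/l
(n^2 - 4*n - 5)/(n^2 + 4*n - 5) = (n^2 - 4*n - 5)/(n^2 + 4*n - 5)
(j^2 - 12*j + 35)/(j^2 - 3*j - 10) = (j - 7)/(j + 2)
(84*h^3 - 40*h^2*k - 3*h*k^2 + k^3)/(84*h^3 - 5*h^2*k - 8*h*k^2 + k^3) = (12*h^2 - 4*h*k - k^2)/(12*h^2 + h*k - k^2)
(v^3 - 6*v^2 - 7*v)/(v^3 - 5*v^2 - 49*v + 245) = v*(v + 1)/(v^2 + 2*v - 35)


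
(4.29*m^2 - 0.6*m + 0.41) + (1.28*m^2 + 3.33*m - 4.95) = 5.57*m^2 + 2.73*m - 4.54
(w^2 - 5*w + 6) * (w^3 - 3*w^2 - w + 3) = w^5 - 8*w^4 + 20*w^3 - 10*w^2 - 21*w + 18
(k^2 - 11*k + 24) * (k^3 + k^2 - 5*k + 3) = k^5 - 10*k^4 + 8*k^3 + 82*k^2 - 153*k + 72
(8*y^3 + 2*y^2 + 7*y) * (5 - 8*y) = -64*y^4 + 24*y^3 - 46*y^2 + 35*y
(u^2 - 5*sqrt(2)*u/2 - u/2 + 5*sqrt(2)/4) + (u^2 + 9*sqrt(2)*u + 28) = 2*u^2 - u/2 + 13*sqrt(2)*u/2 + 5*sqrt(2)/4 + 28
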